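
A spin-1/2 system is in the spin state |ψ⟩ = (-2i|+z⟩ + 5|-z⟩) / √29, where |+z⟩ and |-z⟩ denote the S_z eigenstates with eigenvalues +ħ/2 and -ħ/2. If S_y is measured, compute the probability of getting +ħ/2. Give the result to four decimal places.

|+y⟩ = (|+z⟩ + i|-z⟩)/√2, so ⟨+y|ψ⟩ = (-7i) / (√2·√29).
P = |-7i|² / 58 = 49/58.

0.8448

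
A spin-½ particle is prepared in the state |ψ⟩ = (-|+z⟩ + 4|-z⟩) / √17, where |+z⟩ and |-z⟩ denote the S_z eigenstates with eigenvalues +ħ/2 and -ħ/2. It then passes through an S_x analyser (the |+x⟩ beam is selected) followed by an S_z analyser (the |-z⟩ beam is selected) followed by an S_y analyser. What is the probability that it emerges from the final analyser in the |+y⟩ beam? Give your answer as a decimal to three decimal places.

First analyser (S_x): P(|+x⟩) = |⟨+x|ψ⟩|² = 9/34.
After stage 1 the state is |+x⟩; P(|-z⟩) = |⟨-z|+x⟩|² = 1/2.
After stage 2 the state is |-z⟩; P(|+y⟩) = |⟨+y|-z⟩|² = 1/2.
Joint probability = 9/34 × 1/2 × 1/2 = 0.066.

0.066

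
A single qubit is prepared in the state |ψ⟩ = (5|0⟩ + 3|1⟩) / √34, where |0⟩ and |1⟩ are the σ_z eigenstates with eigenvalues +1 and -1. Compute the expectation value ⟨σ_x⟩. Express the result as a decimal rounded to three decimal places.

⟨σ_x⟩ = 2 Re(a* b)/(|a|²+|b|²) with a = 5, b = 3.
a* b = 15, so ⟨σ_x⟩ = 30/34.

0.882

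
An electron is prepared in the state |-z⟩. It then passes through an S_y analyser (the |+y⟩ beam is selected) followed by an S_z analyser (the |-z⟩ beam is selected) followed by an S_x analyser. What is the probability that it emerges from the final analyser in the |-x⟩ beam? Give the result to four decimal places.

0.1250

First analyser (S_y): from |-z⟩, P(|+y⟩) = 1/2.
After stage 1 the state is |+y⟩; P(|-z⟩) = |⟨-z|+y⟩|² = 1/2.
After stage 2 the state is |-z⟩; P(|-x⟩) = |⟨-x|-z⟩|² = 1/2.
Joint probability = 1/2 × 1/2 × 1/2 = 0.1250.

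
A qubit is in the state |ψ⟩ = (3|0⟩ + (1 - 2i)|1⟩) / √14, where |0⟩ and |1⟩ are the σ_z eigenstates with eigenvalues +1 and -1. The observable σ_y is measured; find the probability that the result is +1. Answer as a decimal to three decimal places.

0.071

|+y⟩ = (|0⟩ + i|1⟩)/√2, so ⟨+y|ψ⟩ = (1 - i) / (√2·√14).
P = |1 - i|² / 28 = 2/28.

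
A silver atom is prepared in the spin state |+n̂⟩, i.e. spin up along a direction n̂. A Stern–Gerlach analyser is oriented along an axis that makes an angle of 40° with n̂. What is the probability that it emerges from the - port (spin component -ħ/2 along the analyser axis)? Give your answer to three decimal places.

0.117

For spin-½, the probability of finding spin-up along an axis at angle θ to the initial spin direction is cos²(θ/2); spin-down is sin²(θ/2).
θ = 40°, so P = sin²(20°) ≈ 0.117.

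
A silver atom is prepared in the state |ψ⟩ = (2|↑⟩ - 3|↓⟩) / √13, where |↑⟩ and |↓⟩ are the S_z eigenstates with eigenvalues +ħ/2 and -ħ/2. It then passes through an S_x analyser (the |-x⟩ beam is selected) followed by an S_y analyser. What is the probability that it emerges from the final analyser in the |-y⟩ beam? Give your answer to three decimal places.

0.481

First analyser (S_x): P(|-x⟩) = |⟨-x|ψ⟩|² = 25/26.
After stage 1 the state is |-x⟩; P(|-y⟩) = |⟨-y|-x⟩|² = 1/2.
Joint probability = 25/26 × 1/2 = 0.481.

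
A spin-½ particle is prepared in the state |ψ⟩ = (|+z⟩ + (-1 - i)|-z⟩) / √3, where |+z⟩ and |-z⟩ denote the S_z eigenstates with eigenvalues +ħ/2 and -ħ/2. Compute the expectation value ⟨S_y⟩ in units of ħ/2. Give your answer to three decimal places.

-0.667

⟨σ_y⟩ = 2 Im(a* b)/(|a|²+|b|²) with a = 1, b = (-1 - i).
a* b = (-1 - i), so ⟨σ_y⟩ = -2/3.
⟨S_y⟩ = (ħ/2)·⟨σ_y⟩.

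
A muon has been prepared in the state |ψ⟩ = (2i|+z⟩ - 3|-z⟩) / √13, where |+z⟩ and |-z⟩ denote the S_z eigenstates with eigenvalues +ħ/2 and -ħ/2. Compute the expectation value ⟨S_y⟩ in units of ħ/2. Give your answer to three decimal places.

0.923

⟨σ_y⟩ = 2 Im(a* b)/(|a|²+|b|²) with a = 2i, b = -3.
a* b = 6i, so ⟨σ_y⟩ = 12/13.
⟨S_y⟩ = (ħ/2)·⟨σ_y⟩.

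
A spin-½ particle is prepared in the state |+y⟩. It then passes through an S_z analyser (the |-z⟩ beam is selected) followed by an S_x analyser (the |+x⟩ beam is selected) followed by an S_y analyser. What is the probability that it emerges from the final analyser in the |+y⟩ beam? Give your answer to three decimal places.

First analyser (S_z): from |+y⟩, P(|-z⟩) = 1/2.
After stage 1 the state is |-z⟩; P(|+x⟩) = |⟨+x|-z⟩|² = 1/2.
After stage 2 the state is |+x⟩; P(|+y⟩) = |⟨+y|+x⟩|² = 1/2.
Joint probability = 1/2 × 1/2 × 1/2 = 0.125.

0.125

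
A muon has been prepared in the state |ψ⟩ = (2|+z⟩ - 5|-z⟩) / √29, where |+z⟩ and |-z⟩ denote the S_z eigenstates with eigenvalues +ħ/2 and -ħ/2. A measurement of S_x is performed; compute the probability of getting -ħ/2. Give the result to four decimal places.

0.8448

|-x⟩ = (|+z⟩ - |-z⟩)/√2, so ⟨-x|ψ⟩ = (7) / (√2·√29).
P = |7|² / 58 = 49/58.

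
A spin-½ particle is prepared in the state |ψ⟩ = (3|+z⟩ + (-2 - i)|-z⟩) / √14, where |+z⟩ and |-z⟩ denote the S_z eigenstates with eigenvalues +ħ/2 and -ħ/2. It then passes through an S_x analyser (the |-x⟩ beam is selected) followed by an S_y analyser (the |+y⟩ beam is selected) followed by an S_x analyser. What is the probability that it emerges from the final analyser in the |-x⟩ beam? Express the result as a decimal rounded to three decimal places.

First analyser (S_x): P(|-x⟩) = |⟨-x|ψ⟩|² = 26/28.
After stage 1 the state is |-x⟩; P(|+y⟩) = |⟨+y|-x⟩|² = 1/2.
After stage 2 the state is |+y⟩; P(|-x⟩) = |⟨-x|+y⟩|² = 1/2.
Joint probability = 26/28 × 1/2 × 1/2 = 0.232.

0.232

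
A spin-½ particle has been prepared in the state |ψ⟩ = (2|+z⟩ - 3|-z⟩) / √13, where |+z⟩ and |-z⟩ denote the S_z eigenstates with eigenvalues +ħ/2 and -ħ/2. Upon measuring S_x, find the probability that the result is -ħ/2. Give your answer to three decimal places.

|-x⟩ = (|+z⟩ - |-z⟩)/√2, so ⟨-x|ψ⟩ = (5) / (√2·√13).
P = |5|² / 26 = 25/26.

0.962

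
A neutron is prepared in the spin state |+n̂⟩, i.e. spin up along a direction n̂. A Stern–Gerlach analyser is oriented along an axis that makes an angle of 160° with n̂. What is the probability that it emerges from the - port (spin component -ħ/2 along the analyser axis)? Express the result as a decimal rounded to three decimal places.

0.970

For spin-½, the probability of finding spin-up along an axis at angle θ to the initial spin direction is cos²(θ/2); spin-down is sin²(θ/2).
θ = 160°, so P = sin²(80°) ≈ 0.970.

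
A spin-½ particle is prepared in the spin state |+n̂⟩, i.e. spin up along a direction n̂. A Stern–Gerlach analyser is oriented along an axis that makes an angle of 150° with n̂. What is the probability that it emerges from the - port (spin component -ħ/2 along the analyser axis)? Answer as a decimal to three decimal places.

For spin-½, the probability of finding spin-up along an axis at angle θ to the initial spin direction is cos²(θ/2); spin-down is sin²(θ/2).
θ = 150°, so P = sin²(75°) ≈ 0.933.

0.933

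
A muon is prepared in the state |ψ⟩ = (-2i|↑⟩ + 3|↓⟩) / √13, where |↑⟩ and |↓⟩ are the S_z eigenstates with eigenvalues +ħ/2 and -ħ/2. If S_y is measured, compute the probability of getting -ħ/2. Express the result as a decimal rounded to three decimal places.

0.038

|-y⟩ = (|↑⟩ - i|↓⟩)/√2, so ⟨-y|ψ⟩ = (i) / (√2·√13).
P = |i|² / 26 = 1/26.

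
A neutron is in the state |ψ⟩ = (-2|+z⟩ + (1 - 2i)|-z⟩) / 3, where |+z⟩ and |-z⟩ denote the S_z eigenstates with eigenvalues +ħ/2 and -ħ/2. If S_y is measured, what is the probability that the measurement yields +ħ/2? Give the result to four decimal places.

0.9444

|+y⟩ = (|+z⟩ + i|-z⟩)/√2, so ⟨+y|ψ⟩ = (-4 - i) / (√2·3).
P = |-4 - i|² / 18 = 17/18.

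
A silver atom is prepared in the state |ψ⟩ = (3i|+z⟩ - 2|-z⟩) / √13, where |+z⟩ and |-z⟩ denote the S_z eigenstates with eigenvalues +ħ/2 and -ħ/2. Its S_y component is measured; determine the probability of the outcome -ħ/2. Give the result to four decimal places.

0.0385

|-y⟩ = (|+z⟩ - i|-z⟩)/√2, so ⟨-y|ψ⟩ = (i) / (√2·√13).
P = |i|² / 26 = 1/26.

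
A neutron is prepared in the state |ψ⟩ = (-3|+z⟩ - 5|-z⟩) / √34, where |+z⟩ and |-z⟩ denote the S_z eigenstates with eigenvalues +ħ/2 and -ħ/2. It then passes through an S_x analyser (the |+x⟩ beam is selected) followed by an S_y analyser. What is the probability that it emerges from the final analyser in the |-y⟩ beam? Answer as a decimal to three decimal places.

0.471

First analyser (S_x): P(|+x⟩) = |⟨+x|ψ⟩|² = 64/68.
After stage 1 the state is |+x⟩; P(|-y⟩) = |⟨-y|+x⟩|² = 1/2.
Joint probability = 64/68 × 1/2 = 0.471.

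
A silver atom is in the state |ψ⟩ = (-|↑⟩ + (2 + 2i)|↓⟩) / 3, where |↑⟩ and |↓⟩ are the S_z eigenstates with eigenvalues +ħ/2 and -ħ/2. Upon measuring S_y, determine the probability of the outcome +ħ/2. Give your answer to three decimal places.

0.278

|+y⟩ = (|↑⟩ + i|↓⟩)/√2, so ⟨+y|ψ⟩ = (1 - 2i) / (√2·3).
P = |1 - 2i|² / 18 = 5/18.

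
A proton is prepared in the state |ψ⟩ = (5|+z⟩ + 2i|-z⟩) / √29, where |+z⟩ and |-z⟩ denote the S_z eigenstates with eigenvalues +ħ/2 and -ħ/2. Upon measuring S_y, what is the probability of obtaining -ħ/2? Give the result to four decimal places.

|-y⟩ = (|+z⟩ - i|-z⟩)/√2, so ⟨-y|ψ⟩ = (3) / (√2·√29).
P = |3|² / 58 = 9/58.

0.1552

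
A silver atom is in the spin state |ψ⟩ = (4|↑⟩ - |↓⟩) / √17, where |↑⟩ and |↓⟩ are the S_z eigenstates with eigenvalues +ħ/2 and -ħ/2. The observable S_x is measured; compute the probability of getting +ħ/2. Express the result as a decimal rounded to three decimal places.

|+x⟩ = (|↑⟩ + |↓⟩)/√2, so ⟨+x|ψ⟩ = (3) / (√2·√17).
P = |3|² / 34 = 9/34.

0.265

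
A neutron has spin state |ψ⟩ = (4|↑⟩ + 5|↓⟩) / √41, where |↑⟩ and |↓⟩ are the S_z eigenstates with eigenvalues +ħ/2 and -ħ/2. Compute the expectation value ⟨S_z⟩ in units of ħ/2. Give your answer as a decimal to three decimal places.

⟨σ_z⟩ = |a|² - |b|² divided by |a|²+|b|², with a, b the |↑⟩, |↓⟩ amplitudes.
= (16 - 25)/41 = -9/41.
⟨S_z⟩ = (ħ/2)·⟨σ_z⟩.

-0.220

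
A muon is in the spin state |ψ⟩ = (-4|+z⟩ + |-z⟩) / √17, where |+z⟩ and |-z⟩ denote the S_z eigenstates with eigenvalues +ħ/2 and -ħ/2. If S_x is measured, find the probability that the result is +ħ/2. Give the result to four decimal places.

0.2647

|+x⟩ = (|+z⟩ + |-z⟩)/√2, so ⟨+x|ψ⟩ = (-3) / (√2·√17).
P = |-3|² / 34 = 9/34.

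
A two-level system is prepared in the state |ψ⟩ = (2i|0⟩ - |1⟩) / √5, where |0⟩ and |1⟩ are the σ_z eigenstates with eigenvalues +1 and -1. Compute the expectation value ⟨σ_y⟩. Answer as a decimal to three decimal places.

0.800

⟨σ_y⟩ = 2 Im(a* b)/(|a|²+|b|²) with a = 2i, b = -1.
a* b = 2i, so ⟨σ_y⟩ = 4/5.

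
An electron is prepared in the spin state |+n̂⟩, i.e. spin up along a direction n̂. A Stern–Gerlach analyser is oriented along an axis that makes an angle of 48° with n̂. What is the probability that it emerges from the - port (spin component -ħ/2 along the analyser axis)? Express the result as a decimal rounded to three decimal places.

For spin-½, the probability of finding spin-up along an axis at angle θ to the initial spin direction is cos²(θ/2); spin-down is sin²(θ/2).
θ = 48°, so P = sin²(24°) ≈ 0.165.

0.165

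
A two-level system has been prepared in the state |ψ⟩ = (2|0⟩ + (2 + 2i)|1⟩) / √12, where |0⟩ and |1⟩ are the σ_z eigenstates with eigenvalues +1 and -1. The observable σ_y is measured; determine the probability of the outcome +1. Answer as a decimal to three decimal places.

|+y⟩ = (|0⟩ + i|1⟩)/√2, so ⟨+y|ψ⟩ = (4 - 2i) / (√2·√12).
P = |4 - 2i|² / 24 = 20/24.

0.833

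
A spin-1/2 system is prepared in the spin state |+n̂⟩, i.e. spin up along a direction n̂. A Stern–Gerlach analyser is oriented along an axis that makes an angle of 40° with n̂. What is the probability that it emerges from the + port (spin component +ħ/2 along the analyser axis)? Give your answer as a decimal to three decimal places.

0.883

For spin-½, the probability of finding spin-up along an axis at angle θ to the initial spin direction is cos²(θ/2); spin-down is sin²(θ/2).
θ = 40°, so P = cos²(20°) ≈ 0.883.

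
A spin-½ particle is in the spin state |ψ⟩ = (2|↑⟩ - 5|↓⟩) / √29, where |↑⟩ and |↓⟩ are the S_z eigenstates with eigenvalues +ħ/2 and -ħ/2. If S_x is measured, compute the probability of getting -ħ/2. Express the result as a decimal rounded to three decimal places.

|-x⟩ = (|↑⟩ - |↓⟩)/√2, so ⟨-x|ψ⟩ = (7) / (√2·√29).
P = |7|² / 58 = 49/58.

0.845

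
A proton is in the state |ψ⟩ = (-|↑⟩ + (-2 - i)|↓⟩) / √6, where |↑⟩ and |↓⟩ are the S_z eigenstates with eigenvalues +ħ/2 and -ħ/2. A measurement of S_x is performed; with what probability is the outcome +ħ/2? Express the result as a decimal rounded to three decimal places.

|+x⟩ = (|↑⟩ + |↓⟩)/√2, so ⟨+x|ψ⟩ = (-3 - i) / (√2·√6).
P = |-3 - i|² / 12 = 10/12.

0.833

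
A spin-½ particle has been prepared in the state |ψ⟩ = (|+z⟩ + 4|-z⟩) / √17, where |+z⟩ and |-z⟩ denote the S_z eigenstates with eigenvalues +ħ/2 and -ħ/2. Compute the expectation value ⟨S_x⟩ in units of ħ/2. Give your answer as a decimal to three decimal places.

0.471

⟨σ_x⟩ = 2 Re(a* b)/(|a|²+|b|²) with a = 1, b = 4.
a* b = 4, so ⟨σ_x⟩ = 8/17.
⟨S_x⟩ = (ħ/2)·⟨σ_x⟩.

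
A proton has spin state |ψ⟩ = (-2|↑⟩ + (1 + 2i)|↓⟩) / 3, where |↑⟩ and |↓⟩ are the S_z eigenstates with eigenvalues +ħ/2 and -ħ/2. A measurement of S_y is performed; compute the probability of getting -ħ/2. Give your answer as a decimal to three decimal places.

|-y⟩ = (|↑⟩ - i|↓⟩)/√2, so ⟨-y|ψ⟩ = (-4 + i) / (√2·3).
P = |-4 + i|² / 18 = 17/18.

0.944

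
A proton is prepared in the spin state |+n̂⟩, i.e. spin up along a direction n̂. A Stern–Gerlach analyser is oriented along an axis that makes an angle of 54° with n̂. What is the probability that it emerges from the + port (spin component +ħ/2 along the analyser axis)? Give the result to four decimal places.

0.7939

For spin-½, the probability of finding spin-up along an axis at angle θ to the initial spin direction is cos²(θ/2); spin-down is sin²(θ/2).
θ = 54°, so P = cos²(27°) ≈ 0.7939.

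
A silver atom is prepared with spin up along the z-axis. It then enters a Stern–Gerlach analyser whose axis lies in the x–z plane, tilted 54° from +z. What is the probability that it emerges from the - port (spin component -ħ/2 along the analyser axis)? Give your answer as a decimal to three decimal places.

0.206

For spin-½, the probability of finding spin-up along an axis at angle θ to the initial spin direction is cos²(θ/2); spin-down is sin²(θ/2).
θ = 54°, so P = sin²(27°) ≈ 0.206.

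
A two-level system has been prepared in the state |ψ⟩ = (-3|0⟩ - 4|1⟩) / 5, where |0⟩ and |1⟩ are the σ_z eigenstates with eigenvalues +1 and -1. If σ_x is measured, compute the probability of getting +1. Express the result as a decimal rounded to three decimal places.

|+x⟩ = (|0⟩ + |1⟩)/√2, so ⟨+x|ψ⟩ = (-7) / (√2·5).
P = |-7|² / 50 = 49/50.

0.980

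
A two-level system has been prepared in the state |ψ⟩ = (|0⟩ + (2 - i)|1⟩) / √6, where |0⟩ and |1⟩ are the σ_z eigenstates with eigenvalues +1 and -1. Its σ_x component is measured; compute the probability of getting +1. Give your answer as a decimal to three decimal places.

|+x⟩ = (|0⟩ + |1⟩)/√2, so ⟨+x|ψ⟩ = (3 - i) / (√2·√6).
P = |3 - i|² / 12 = 10/12.

0.833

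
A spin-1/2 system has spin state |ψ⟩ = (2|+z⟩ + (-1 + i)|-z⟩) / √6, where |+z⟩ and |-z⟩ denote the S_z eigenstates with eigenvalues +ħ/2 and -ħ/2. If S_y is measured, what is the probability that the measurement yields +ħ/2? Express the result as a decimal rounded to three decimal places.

0.833

|+y⟩ = (|+z⟩ + i|-z⟩)/√2, so ⟨+y|ψ⟩ = (3 + i) / (√2·√6).
P = |3 + i|² / 12 = 10/12.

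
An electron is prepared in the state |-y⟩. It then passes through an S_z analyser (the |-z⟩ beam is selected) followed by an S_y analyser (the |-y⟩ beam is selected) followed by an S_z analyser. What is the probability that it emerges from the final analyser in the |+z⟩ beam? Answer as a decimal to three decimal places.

0.125

First analyser (S_z): from |-y⟩, P(|-z⟩) = 1/2.
After stage 1 the state is |-z⟩; P(|-y⟩) = |⟨-y|-z⟩|² = 1/2.
After stage 2 the state is |-y⟩; P(|+z⟩) = |⟨+z|-y⟩|² = 1/2.
Joint probability = 1/2 × 1/2 × 1/2 = 0.125.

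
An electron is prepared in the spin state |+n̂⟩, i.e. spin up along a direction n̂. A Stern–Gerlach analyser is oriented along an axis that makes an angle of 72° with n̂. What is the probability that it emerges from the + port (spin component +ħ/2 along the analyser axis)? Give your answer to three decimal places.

0.655

For spin-½, the probability of finding spin-up along an axis at angle θ to the initial spin direction is cos²(θ/2); spin-down is sin²(θ/2).
θ = 72°, so P = cos²(36°) ≈ 0.655.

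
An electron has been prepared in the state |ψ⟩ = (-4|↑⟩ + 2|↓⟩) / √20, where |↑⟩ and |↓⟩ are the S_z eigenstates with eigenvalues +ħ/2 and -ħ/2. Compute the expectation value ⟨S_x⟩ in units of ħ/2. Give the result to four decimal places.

-0.8000

⟨σ_x⟩ = 2 Re(a* b)/(|a|²+|b|²) with a = -4, b = 2.
a* b = -8, so ⟨σ_x⟩ = -16/20.
⟨S_x⟩ = (ħ/2)·⟨σ_x⟩.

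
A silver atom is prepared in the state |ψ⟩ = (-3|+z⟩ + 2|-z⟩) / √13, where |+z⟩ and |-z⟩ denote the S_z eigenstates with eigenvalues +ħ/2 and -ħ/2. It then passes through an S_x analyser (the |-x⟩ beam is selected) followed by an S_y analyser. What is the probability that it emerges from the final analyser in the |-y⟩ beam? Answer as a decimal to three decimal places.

First analyser (S_x): P(|-x⟩) = |⟨-x|ψ⟩|² = 25/26.
After stage 1 the state is |-x⟩; P(|-y⟩) = |⟨-y|-x⟩|² = 1/2.
Joint probability = 25/26 × 1/2 = 0.481.

0.481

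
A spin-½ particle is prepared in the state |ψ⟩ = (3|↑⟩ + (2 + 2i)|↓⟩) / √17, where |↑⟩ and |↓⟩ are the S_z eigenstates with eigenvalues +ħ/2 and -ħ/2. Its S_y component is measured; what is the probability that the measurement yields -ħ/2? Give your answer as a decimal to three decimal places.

0.147

|-y⟩ = (|↑⟩ - i|↓⟩)/√2, so ⟨-y|ψ⟩ = (1 + 2i) / (√2·√17).
P = |1 + 2i|² / 34 = 5/34.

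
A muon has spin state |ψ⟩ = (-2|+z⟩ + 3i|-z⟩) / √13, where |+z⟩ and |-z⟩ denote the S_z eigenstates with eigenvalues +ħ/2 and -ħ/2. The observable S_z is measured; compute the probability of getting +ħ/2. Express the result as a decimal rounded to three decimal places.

0.308

The +ħ/2 outcome corresponds to |+z⟩. Its amplitude in |ψ⟩ is -2/√13.
P = |-2|² / 13 = 4/13.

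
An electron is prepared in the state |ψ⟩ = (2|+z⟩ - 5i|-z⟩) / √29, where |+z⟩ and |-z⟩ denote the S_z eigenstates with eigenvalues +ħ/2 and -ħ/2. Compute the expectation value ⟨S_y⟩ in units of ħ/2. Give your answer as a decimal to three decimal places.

-0.690

⟨σ_y⟩ = 2 Im(a* b)/(|a|²+|b|²) with a = 2, b = -5i.
a* b = -10i, so ⟨σ_y⟩ = -20/29.
⟨S_y⟩ = (ħ/2)·⟨σ_y⟩.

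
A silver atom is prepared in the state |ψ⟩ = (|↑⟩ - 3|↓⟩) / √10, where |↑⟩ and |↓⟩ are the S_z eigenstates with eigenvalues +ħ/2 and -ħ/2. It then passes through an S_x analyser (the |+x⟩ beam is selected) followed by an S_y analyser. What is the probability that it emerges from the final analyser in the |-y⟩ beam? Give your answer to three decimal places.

First analyser (S_x): P(|+x⟩) = |⟨+x|ψ⟩|² = 4/20.
After stage 1 the state is |+x⟩; P(|-y⟩) = |⟨-y|+x⟩|² = 1/2.
Joint probability = 4/20 × 1/2 = 0.100.

0.100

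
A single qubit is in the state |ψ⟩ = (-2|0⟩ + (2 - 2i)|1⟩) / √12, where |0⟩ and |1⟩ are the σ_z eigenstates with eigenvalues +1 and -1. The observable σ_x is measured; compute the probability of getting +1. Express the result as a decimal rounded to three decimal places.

0.167

|+x⟩ = (|0⟩ + |1⟩)/√2, so ⟨+x|ψ⟩ = (-2i) / (√2·√12).
P = |-2i|² / 24 = 4/24.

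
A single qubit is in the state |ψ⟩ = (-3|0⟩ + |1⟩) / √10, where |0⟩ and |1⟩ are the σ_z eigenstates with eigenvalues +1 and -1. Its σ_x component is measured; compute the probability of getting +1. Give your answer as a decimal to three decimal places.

0.200

|+x⟩ = (|0⟩ + |1⟩)/√2, so ⟨+x|ψ⟩ = (-2) / (√2·√10).
P = |-2|² / 20 = 4/20.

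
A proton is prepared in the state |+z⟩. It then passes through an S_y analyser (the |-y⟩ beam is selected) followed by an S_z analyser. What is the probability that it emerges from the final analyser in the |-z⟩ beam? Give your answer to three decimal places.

0.250

First analyser (S_y): from |+z⟩, P(|-y⟩) = 1/2.
After stage 1 the state is |-y⟩; P(|-z⟩) = |⟨-z|-y⟩|² = 1/2.
Joint probability = 1/2 × 1/2 = 0.250.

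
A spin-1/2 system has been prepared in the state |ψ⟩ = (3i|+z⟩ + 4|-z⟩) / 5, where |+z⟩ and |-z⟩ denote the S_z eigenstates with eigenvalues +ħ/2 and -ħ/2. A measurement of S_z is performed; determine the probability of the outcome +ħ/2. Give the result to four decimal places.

The +ħ/2 outcome corresponds to |+z⟩. Its amplitude in |ψ⟩ is 3i/5.
P = |3i|² / 25 = 9/25.

0.3600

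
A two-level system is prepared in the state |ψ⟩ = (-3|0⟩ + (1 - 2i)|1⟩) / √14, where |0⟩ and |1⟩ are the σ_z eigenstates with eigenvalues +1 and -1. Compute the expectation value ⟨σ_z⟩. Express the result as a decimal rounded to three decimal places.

0.286

⟨σ_z⟩ = |a|² - |b|² divided by |a|²+|b|², with a, b the |0⟩, |1⟩ amplitudes.
= (9 - 5)/14 = 4/14.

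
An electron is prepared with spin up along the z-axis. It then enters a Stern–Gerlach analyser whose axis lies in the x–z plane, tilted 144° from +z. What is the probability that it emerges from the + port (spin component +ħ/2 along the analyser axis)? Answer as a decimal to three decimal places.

0.095

For spin-½, the probability of finding spin-up along an axis at angle θ to the initial spin direction is cos²(θ/2); spin-down is sin²(θ/2).
θ = 144°, so P = cos²(72°) ≈ 0.095.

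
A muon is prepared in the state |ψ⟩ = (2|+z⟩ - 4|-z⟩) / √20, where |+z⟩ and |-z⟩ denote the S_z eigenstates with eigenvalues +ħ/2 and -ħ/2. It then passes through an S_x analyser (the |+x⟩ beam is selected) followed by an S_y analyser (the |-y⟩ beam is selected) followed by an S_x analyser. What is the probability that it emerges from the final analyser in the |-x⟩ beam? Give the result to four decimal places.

First analyser (S_x): P(|+x⟩) = |⟨+x|ψ⟩|² = 4/40.
After stage 1 the state is |+x⟩; P(|-y⟩) = |⟨-y|+x⟩|² = 1/2.
After stage 2 the state is |-y⟩; P(|-x⟩) = |⟨-x|-y⟩|² = 1/2.
Joint probability = 4/40 × 1/2 × 1/2 = 0.0250.

0.0250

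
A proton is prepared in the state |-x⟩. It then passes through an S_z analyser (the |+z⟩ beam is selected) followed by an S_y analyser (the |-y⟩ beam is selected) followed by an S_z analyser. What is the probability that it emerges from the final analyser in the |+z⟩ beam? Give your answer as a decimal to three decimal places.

First analyser (S_z): from |-x⟩, P(|+z⟩) = 1/2.
After stage 1 the state is |+z⟩; P(|-y⟩) = |⟨-y|+z⟩|² = 1/2.
After stage 2 the state is |-y⟩; P(|+z⟩) = |⟨+z|-y⟩|² = 1/2.
Joint probability = 1/2 × 1/2 × 1/2 = 0.125.

0.125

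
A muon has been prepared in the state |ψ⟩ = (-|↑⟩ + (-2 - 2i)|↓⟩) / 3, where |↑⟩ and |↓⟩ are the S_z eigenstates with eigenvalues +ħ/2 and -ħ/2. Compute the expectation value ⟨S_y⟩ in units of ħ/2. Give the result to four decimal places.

⟨σ_y⟩ = 2 Im(a* b)/(|a|²+|b|²) with a = -1, b = (-2 - 2i).
a* b = (2 + 2i), so ⟨σ_y⟩ = 4/9.
⟨S_y⟩ = (ħ/2)·⟨σ_y⟩.

0.4444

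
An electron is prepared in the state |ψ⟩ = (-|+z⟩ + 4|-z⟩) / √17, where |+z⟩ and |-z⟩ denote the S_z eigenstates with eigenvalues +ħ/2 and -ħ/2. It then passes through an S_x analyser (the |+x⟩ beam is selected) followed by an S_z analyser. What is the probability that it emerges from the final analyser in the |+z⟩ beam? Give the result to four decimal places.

First analyser (S_x): P(|+x⟩) = |⟨+x|ψ⟩|² = 9/34.
After stage 1 the state is |+x⟩; P(|+z⟩) = |⟨+z|+x⟩|² = 1/2.
Joint probability = 9/34 × 1/2 = 0.1324.

0.1324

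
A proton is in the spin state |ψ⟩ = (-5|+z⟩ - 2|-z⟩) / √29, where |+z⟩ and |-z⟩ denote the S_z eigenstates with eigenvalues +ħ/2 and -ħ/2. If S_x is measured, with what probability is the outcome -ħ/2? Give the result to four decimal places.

|-x⟩ = (|+z⟩ - |-z⟩)/√2, so ⟨-x|ψ⟩ = (-3) / (√2·√29).
P = |-3|² / 58 = 9/58.

0.1552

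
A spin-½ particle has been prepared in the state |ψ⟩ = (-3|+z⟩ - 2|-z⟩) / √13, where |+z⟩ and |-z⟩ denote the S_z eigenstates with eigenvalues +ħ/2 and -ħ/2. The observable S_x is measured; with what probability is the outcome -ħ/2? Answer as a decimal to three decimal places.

0.038

|-x⟩ = (|+z⟩ - |-z⟩)/√2, so ⟨-x|ψ⟩ = (-1) / (√2·√13).
P = |-1|² / 26 = 1/26.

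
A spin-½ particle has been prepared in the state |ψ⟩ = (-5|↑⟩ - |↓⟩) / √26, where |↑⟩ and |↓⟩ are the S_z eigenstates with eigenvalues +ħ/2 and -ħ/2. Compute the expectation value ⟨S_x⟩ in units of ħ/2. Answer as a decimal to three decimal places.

⟨σ_x⟩ = 2 Re(a* b)/(|a|²+|b|²) with a = -5, b = -1.
a* b = 5, so ⟨σ_x⟩ = 10/26.
⟨S_x⟩ = (ħ/2)·⟨σ_x⟩.

0.385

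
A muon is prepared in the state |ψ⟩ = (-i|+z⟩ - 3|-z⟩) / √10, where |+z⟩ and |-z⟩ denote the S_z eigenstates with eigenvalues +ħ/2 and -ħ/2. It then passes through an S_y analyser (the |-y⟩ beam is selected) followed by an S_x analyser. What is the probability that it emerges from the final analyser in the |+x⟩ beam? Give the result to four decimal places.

First analyser (S_y): P(|-y⟩) = |⟨-y|ψ⟩|² = 16/20.
After stage 1 the state is |-y⟩; P(|+x⟩) = |⟨+x|-y⟩|² = 1/2.
Joint probability = 16/20 × 1/2 = 0.4000.

0.4000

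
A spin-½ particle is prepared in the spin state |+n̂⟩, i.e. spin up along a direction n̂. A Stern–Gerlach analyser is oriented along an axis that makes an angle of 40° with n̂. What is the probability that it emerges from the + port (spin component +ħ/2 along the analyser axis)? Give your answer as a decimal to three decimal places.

0.883

For spin-½, the probability of finding spin-up along an axis at angle θ to the initial spin direction is cos²(θ/2); spin-down is sin²(θ/2).
θ = 40°, so P = cos²(20°) ≈ 0.883.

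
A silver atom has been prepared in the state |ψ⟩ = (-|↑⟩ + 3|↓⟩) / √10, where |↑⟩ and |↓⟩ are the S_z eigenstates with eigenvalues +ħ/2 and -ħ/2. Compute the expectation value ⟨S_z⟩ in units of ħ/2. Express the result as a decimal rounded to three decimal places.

-0.800

⟨σ_z⟩ = |a|² - |b|² divided by |a|²+|b|², with a, b the |↑⟩, |↓⟩ amplitudes.
= (1 - 9)/10 = -8/10.
⟨S_z⟩ = (ħ/2)·⟨σ_z⟩.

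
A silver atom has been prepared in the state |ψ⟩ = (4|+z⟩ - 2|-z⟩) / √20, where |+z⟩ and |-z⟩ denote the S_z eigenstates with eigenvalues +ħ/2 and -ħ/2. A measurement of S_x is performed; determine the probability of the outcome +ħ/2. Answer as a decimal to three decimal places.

|+x⟩ = (|+z⟩ + |-z⟩)/√2, so ⟨+x|ψ⟩ = (2) / (√2·√20).
P = |2|² / 40 = 4/40.

0.100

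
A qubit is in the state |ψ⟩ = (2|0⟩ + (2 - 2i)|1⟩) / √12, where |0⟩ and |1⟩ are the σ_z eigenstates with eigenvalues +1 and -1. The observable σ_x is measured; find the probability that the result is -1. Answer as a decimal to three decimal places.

|-x⟩ = (|0⟩ - |1⟩)/√2, so ⟨-x|ψ⟩ = (2i) / (√2·√12).
P = |2i|² / 24 = 4/24.

0.167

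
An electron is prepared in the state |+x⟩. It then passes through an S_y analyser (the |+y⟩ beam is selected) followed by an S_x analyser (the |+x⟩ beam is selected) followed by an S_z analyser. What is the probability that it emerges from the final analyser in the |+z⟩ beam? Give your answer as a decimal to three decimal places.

First analyser (S_y): from |+x⟩, P(|+y⟩) = 1/2.
After stage 1 the state is |+y⟩; P(|+x⟩) = |⟨+x|+y⟩|² = 1/2.
After stage 2 the state is |+x⟩; P(|+z⟩) = |⟨+z|+x⟩|² = 1/2.
Joint probability = 1/2 × 1/2 × 1/2 = 0.125.

0.125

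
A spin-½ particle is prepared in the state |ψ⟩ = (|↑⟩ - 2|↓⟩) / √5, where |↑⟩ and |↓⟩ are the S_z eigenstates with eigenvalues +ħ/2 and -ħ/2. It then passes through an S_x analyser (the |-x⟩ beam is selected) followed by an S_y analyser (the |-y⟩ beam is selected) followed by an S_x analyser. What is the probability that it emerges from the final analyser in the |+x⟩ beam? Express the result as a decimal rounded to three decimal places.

First analyser (S_x): P(|-x⟩) = |⟨-x|ψ⟩|² = 9/10.
After stage 1 the state is |-x⟩; P(|-y⟩) = |⟨-y|-x⟩|² = 1/2.
After stage 2 the state is |-y⟩; P(|+x⟩) = |⟨+x|-y⟩|² = 1/2.
Joint probability = 9/10 × 1/2 × 1/2 = 0.225.

0.225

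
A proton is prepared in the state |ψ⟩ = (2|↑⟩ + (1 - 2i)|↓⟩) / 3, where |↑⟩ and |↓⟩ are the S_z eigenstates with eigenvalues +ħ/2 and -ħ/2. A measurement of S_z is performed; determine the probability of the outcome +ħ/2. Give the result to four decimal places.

0.4444

The +ħ/2 outcome corresponds to |↑⟩. Its amplitude in |ψ⟩ is 2/3.
P = |2|² / 9 = 4/9.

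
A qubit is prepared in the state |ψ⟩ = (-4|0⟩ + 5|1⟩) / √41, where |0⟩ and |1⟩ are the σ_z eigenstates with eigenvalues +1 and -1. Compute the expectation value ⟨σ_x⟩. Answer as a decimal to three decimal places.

-0.976

⟨σ_x⟩ = 2 Re(a* b)/(|a|²+|b|²) with a = -4, b = 5.
a* b = -20, so ⟨σ_x⟩ = -40/41.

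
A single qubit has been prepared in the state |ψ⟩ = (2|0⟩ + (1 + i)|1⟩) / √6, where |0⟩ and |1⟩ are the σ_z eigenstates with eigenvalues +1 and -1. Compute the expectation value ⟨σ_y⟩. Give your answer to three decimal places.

0.667

⟨σ_y⟩ = 2 Im(a* b)/(|a|²+|b|²) with a = 2, b = (1 + i).
a* b = (2 + 2i), so ⟨σ_y⟩ = 4/6.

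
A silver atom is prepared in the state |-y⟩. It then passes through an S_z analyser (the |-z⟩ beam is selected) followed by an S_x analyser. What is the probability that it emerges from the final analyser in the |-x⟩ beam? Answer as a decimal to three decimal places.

0.250

First analyser (S_z): from |-y⟩, P(|-z⟩) = 1/2.
After stage 1 the state is |-z⟩; P(|-x⟩) = |⟨-x|-z⟩|² = 1/2.
Joint probability = 1/2 × 1/2 = 0.250.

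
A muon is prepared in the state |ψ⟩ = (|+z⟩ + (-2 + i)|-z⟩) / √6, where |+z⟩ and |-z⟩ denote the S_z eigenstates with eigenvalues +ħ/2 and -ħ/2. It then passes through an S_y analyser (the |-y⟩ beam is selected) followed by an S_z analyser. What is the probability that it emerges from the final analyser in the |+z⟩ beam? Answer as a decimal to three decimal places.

First analyser (S_y): P(|-y⟩) = |⟨-y|ψ⟩|² = 4/12.
After stage 1 the state is |-y⟩; P(|+z⟩) = |⟨+z|-y⟩|² = 1/2.
Joint probability = 4/12 × 1/2 = 0.167.

0.167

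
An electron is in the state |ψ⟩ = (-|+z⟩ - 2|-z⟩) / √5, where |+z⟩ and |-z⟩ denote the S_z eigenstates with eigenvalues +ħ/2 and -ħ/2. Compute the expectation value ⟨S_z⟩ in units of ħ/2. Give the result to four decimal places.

⟨σ_z⟩ = |a|² - |b|² divided by |a|²+|b|², with a, b the |+z⟩, |-z⟩ amplitudes.
= (1 - 4)/5 = -3/5.
⟨S_z⟩ = (ħ/2)·⟨σ_z⟩.

-0.6000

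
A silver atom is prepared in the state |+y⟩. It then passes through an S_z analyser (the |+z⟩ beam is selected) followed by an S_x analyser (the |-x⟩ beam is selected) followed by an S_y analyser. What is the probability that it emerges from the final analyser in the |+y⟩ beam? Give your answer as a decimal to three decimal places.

0.125

First analyser (S_z): from |+y⟩, P(|+z⟩) = 1/2.
After stage 1 the state is |+z⟩; P(|-x⟩) = |⟨-x|+z⟩|² = 1/2.
After stage 2 the state is |-x⟩; P(|+y⟩) = |⟨+y|-x⟩|² = 1/2.
Joint probability = 1/2 × 1/2 × 1/2 = 0.125.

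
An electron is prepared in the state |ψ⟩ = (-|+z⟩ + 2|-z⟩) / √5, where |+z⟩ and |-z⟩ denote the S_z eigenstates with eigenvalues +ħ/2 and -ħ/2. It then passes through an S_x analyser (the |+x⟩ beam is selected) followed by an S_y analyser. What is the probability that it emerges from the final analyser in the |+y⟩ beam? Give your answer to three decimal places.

First analyser (S_x): P(|+x⟩) = |⟨+x|ψ⟩|² = 1/10.
After stage 1 the state is |+x⟩; P(|+y⟩) = |⟨+y|+x⟩|² = 1/2.
Joint probability = 1/10 × 1/2 = 0.050.

0.050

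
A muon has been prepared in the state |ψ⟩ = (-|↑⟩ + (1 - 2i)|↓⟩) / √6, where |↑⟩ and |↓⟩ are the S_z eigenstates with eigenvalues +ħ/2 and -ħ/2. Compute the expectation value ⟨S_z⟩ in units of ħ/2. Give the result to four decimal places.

-0.6667

⟨σ_z⟩ = |a|² - |b|² divided by |a|²+|b|², with a, b the |↑⟩, |↓⟩ amplitudes.
= (1 - 5)/6 = -4/6.
⟨S_z⟩ = (ħ/2)·⟨σ_z⟩.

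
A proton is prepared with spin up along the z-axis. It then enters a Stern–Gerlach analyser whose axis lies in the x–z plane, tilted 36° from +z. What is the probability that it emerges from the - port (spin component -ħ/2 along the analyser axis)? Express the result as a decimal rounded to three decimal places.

0.095

For spin-½, the probability of finding spin-up along an axis at angle θ to the initial spin direction is cos²(θ/2); spin-down is sin²(θ/2).
θ = 36°, so P = sin²(18°) ≈ 0.095.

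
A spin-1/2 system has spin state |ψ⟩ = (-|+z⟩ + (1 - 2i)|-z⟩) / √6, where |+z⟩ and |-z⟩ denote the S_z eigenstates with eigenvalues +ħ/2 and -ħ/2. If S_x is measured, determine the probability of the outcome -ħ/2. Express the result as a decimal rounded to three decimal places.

|-x⟩ = (|+z⟩ - |-z⟩)/√2, so ⟨-x|ψ⟩ = (-2 + 2i) / (√2·√6).
P = |-2 + 2i|² / 12 = 8/12.

0.667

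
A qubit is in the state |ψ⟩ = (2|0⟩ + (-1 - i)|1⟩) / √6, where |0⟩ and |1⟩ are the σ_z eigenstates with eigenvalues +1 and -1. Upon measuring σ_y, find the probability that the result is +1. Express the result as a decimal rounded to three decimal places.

0.167

|+y⟩ = (|0⟩ + i|1⟩)/√2, so ⟨+y|ψ⟩ = (1 + i) / (√2·√6).
P = |1 + i|² / 12 = 2/12.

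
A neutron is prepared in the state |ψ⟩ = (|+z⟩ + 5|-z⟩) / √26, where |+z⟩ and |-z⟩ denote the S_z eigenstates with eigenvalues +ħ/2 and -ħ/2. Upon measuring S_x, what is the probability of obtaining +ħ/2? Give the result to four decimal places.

|+x⟩ = (|+z⟩ + |-z⟩)/√2, so ⟨+x|ψ⟩ = (6) / (√2·√26).
P = |6|² / 52 = 36/52.

0.6923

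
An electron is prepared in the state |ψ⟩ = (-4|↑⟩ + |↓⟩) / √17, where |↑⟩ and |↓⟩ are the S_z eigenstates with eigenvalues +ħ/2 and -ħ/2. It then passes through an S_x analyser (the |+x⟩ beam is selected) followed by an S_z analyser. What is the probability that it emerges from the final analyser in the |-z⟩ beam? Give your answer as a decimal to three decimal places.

0.132

First analyser (S_x): P(|+x⟩) = |⟨+x|ψ⟩|² = 9/34.
After stage 1 the state is |+x⟩; P(|-z⟩) = |⟨-z|+x⟩|² = 1/2.
Joint probability = 9/34 × 1/2 = 0.132.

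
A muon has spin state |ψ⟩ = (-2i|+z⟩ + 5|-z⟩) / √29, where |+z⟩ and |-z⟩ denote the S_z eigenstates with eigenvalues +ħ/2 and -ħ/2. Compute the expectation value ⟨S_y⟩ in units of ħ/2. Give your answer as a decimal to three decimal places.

⟨σ_y⟩ = 2 Im(a* b)/(|a|²+|b|²) with a = -2i, b = 5.
a* b = 10i, so ⟨σ_y⟩ = 20/29.
⟨S_y⟩ = (ħ/2)·⟨σ_y⟩.

0.690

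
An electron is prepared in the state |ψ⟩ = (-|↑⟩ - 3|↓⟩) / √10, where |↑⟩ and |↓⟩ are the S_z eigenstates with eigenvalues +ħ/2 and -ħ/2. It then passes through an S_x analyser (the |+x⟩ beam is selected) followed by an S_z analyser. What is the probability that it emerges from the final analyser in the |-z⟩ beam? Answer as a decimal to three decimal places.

First analyser (S_x): P(|+x⟩) = |⟨+x|ψ⟩|² = 16/20.
After stage 1 the state is |+x⟩; P(|-z⟩) = |⟨-z|+x⟩|² = 1/2.
Joint probability = 16/20 × 1/2 = 0.400.

0.400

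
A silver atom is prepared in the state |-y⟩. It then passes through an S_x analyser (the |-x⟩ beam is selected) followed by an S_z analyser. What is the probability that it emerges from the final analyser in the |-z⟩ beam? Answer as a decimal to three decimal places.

First analyser (S_x): from |-y⟩, P(|-x⟩) = 1/2.
After stage 1 the state is |-x⟩; P(|-z⟩) = |⟨-z|-x⟩|² = 1/2.
Joint probability = 1/2 × 1/2 = 0.250.

0.250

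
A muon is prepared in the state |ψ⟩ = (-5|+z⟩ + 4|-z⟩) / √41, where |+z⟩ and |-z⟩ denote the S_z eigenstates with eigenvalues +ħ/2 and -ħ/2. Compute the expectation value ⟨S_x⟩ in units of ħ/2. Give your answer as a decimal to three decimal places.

-0.976

⟨σ_x⟩ = 2 Re(a* b)/(|a|²+|b|²) with a = -5, b = 4.
a* b = -20, so ⟨σ_x⟩ = -40/41.
⟨S_x⟩ = (ħ/2)·⟨σ_x⟩.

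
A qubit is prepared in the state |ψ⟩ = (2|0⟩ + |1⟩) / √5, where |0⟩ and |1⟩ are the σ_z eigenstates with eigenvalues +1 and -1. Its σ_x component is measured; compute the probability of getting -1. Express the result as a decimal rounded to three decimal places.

0.100

|-x⟩ = (|0⟩ - |1⟩)/√2, so ⟨-x|ψ⟩ = (1) / (√2·√5).
P = |1|² / 10 = 1/10.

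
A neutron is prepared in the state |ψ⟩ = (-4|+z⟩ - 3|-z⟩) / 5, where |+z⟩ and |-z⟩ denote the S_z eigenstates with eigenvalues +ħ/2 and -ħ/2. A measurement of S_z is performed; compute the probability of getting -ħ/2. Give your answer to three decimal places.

0.360

The -ħ/2 outcome corresponds to |-z⟩. Its amplitude in |ψ⟩ is -3/5.
P = |-3|² / 25 = 9/25.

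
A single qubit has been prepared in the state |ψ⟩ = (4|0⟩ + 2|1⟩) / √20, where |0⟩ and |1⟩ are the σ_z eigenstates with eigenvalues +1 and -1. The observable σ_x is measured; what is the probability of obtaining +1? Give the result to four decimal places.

|+x⟩ = (|0⟩ + |1⟩)/√2, so ⟨+x|ψ⟩ = (6) / (√2·√20).
P = |6|² / 40 = 36/40.

0.9000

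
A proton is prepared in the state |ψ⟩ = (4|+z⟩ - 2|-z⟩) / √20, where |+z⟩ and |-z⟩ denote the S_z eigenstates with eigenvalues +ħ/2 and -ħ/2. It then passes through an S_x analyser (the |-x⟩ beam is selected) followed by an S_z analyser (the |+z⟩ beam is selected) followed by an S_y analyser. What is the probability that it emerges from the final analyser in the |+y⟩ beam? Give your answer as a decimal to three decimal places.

First analyser (S_x): P(|-x⟩) = |⟨-x|ψ⟩|² = 36/40.
After stage 1 the state is |-x⟩; P(|+z⟩) = |⟨+z|-x⟩|² = 1/2.
After stage 2 the state is |+z⟩; P(|+y⟩) = |⟨+y|+z⟩|² = 1/2.
Joint probability = 36/40 × 1/2 × 1/2 = 0.225.

0.225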